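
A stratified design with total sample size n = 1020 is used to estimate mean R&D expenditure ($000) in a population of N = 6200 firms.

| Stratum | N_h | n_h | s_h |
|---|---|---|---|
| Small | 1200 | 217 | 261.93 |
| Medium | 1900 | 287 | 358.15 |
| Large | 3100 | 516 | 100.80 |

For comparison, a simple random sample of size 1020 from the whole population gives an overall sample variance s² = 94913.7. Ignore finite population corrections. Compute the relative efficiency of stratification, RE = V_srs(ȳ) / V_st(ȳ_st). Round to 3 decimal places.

V̂(ȳ_st) = Σ W_h² s_h²/n_h, with W_h = N_h/N and N = 6200:
  stratum Small: (1200/6200)²·261.93²/217 = 11.8438
  stratum Medium: (1900/6200)²·358.15²/287 = 41.9732
  stratum Large: (3100/6200)²·100.80²/516 = 4.92279
V_st = 58.7397
V_srs = s²/n = 94913.7/1020 = 93.0526
Relative efficiency = V_srs / V_st = 93.0526/58.7397 = 1.5842

RE ≈ 1.584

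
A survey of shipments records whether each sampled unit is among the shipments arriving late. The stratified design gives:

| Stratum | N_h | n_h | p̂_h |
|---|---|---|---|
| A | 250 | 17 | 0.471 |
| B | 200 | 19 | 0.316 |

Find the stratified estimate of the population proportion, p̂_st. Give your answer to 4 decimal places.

p̂_st ≈ 0.4021

N = 450; stratum weights W_h = N_h/N.
p̂_st = Σ W_h p̂_h = (250·0.471 + 200·0.316)/450 = 0.40211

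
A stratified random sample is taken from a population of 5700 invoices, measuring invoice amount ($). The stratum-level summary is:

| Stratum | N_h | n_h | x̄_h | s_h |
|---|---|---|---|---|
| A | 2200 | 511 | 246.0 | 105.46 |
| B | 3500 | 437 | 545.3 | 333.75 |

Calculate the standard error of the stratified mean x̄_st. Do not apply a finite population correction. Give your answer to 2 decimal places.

V̂(x̄_st) = Σ W_h² s_h²/n_h, with W_h = N_h/N and N = 5700:
  stratum A: (2200/5700)²·105.46²/511 = 3.24228
  stratum B: (3500/5700)²·333.75²/437 = 96.1053
V̂(x̄_st) = 99.3476
SE(x̄_st) = √99.3476 = 9.96733

SE(x̄_st) ≈ 9.97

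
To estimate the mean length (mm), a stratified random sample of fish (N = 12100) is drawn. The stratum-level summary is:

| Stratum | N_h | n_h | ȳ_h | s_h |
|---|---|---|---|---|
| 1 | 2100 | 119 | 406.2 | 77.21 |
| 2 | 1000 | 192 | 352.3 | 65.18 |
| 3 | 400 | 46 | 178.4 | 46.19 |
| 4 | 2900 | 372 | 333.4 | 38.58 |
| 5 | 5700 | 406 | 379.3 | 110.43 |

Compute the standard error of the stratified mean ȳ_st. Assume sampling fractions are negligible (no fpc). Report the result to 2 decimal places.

V̂(ȳ_st) = Σ W_h² s_h²/n_h, with W_h = N_h/N and N = 12100:
  stratum 1: (2100/12100)²·77.21²/119 = 1.50893
  stratum 2: (1000/12100)²·65.18²/192 = 0.151132
  stratum 3: (400/12100)²·46.19²/46 = 0.0506859
  stratum 4: (2900/12100)²·38.58²/372 = 0.22983
  stratum 5: (5700/12100)²·110.43²/406 = 6.66541
V̂(ȳ_st) = 8.60599
SE(ȳ_st) = √8.60599 = 2.9336

SE(ȳ_st) ≈ 2.93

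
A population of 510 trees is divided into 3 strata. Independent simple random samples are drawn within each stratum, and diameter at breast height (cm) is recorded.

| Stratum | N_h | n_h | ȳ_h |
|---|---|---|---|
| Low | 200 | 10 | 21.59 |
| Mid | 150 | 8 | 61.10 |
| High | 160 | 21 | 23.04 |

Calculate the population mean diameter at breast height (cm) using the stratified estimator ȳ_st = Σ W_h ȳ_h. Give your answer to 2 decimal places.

ȳ_st ≈ 33.67

N = Σ N_h = 510. Stratum weights W_h = N_h/N.
ȳ_st = (200·21.59 + 150·61.10 + 160·23.04) / 510 = 33.6655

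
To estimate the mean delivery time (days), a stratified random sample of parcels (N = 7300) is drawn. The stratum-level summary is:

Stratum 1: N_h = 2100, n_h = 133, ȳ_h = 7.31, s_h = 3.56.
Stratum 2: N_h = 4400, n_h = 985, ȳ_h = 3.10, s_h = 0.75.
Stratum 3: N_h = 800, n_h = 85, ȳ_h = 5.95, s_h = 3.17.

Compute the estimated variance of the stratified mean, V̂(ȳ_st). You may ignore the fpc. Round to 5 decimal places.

V̂(ȳ_st) = Σ W_h² s_h²/n_h, with W_h = N_h/N and N = 7300:
  stratum 1: (2100/7300)²·3.56²/133 = 0.00788572
  stratum 2: (4400/7300)²·0.75²/985 = 0.000207466
  stratum 3: (800/7300)²·3.17²/85 = 0.00141982
V̂(ȳ_st) = 0.00951301

V̂(ȳ_st) ≈ 0.00951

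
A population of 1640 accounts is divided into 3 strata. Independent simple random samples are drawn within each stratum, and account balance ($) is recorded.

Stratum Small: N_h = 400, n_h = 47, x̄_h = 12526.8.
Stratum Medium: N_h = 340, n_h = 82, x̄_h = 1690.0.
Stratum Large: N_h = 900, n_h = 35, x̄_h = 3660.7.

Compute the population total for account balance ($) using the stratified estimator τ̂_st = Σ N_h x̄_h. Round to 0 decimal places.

τ̂_st = Σ N_h x̄_h = 400·12526.8 + 340·1690.0 + 900·3660.7 = 8879950

τ̂_st ≈ 8879950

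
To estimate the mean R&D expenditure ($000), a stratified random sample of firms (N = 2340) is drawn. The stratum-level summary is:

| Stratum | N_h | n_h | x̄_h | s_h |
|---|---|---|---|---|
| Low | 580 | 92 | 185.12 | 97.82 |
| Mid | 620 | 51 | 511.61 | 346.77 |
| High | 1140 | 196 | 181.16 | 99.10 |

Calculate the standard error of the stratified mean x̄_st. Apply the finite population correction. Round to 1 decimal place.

SE(x̄_st) ≈ 12.9

V̂(x̄_st) = Σ W_h² (1 − n_h/N_h) s_h²/n_h, with W_h = N_h/N and N = 2340:
  stratum Low: (580/2340)²·(1 − 92/580)·97.82²/92 = 5.3763
  stratum Mid: (620/2340)²·(1 − 51/620)·346.77²/51 = 151.91
  stratum High: (1140/2340)²·(1 − 196/1140)·99.10²/196 = 9.84774
V̂(x̄_st) = 167.134
SE(x̄_st) = √167.134 = 12.928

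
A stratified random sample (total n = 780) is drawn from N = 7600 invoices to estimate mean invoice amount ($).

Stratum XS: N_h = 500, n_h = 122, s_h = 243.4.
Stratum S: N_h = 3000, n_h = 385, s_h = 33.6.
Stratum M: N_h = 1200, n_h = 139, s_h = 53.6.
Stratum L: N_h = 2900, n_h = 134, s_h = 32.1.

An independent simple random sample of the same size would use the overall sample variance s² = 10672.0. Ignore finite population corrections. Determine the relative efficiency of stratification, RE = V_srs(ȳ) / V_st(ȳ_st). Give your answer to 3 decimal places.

RE ≈ 3.263

V̂(ȳ_st) = Σ W_h² s_h²/n_h, with W_h = N_h/N and N = 7600:
  stratum XS: (500/7600)²·243.4²/122 = 2.10181
  stratum S: (3000/7600)²·33.6²/385 = 0.456913
  stratum M: (1200/7600)²·53.6²/139 = 0.515288
  stratum L: (2900/7600)²·32.1²/134 = 1.11963
V_st = 4.19364
V_srs = s²/n = 10672.0/780 = 13.6821
Relative efficiency = V_srs / V_st = 13.6821/4.19364 = 3.2626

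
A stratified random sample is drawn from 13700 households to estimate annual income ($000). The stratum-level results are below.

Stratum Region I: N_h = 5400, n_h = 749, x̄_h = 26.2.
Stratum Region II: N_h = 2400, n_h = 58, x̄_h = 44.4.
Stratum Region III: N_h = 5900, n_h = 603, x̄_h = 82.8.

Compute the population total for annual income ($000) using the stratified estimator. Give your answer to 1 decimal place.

τ̂_st ≈ 736560.0

τ̂_st = Σ N_h x̄_h = 5400·26.2 + 2400·44.4 + 5900·82.8 = 736560.0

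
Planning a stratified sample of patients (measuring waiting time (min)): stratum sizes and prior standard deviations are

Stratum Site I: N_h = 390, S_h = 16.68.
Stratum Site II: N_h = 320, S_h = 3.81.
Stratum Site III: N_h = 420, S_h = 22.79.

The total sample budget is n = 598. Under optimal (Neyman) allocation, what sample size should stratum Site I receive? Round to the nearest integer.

225

Neyman allocation: n_h = n · N_h S_h / Σ N_i S_i, with n = 598.
  stratum Site I: N_h·S_h = 390·16.68 = 6505.20
  stratum Site II: N_h·S_h = 320·3.81 = 1219.20
  stratum Site III: N_h·S_h = 420·22.79 = 9571.80
Σ N_h S_h = 17296.20
n for stratum Site I = 598·6505.20/17296.20 = 224.911 → 225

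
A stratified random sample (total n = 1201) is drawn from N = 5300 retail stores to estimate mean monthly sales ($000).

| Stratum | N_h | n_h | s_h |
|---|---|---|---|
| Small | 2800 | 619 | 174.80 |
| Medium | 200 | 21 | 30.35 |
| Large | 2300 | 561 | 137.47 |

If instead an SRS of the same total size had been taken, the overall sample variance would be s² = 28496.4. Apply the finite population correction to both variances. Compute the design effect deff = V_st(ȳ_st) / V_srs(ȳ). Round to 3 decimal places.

V̂(ȳ_st) = Σ W_h² (1 − n_h/N_h) s_h²/n_h, with W_h = N_h/N and N = 5300:
  stratum Small: (2800/5300)²·(1 − 619/2800)·174.80²/619 = 10.7313
  stratum Medium: (200/5300)²·(1 − 21/200)·30.35²/21 = 0.0559023
  stratum Large: (2300/5300)²·(1 − 561/2300)·137.47²/561 = 4.79655
V_st = 15.5838
V_srs = (1 − 1201/5300)·28496.4/1201 = 18.3505
deff = V_st / V_srs = 15.5838/18.3505 = 0.8492

deff ≈ 0.849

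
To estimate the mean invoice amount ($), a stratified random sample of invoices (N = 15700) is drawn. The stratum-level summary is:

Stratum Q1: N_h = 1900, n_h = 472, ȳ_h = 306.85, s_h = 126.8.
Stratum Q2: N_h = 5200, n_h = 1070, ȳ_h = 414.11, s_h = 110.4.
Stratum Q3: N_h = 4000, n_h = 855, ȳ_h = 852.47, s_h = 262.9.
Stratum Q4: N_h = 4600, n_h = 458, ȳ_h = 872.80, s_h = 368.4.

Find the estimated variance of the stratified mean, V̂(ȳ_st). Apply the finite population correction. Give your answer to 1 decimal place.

V̂(ȳ_st) = Σ W_h² (1 − n_h/N_h) s_h²/n_h, with W_h = N_h/N and N = 15700:
  stratum Q1: (1900/15700)²·(1 − 472/1900)·126.8²/472 = 0.374955
  stratum Q2: (5200/15700)²·(1 − 1070/5200)·110.4²/1070 = 0.99245
  stratum Q3: (4000/15700)²·(1 − 855/4000)·262.9²/855 = 4.12569
  stratum Q4: (4600/15700)²·(1 − 458/4600)·368.4²/458 = 22.9056
V̂(ȳ_st) = 28.3987

V̂(ȳ_st) ≈ 28.4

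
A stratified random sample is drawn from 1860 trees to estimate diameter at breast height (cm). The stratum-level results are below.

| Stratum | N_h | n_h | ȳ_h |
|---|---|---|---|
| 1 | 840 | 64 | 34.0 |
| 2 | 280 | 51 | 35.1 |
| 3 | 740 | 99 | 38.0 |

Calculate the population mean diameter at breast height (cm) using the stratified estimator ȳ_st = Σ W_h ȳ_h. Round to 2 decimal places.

N = Σ N_h = 1860. Stratum weights W_h = N_h/N.
ȳ_st = (840·34.0 + 280·35.1 + 740·38.0) / 1860 = 35.7570

ȳ_st ≈ 35.76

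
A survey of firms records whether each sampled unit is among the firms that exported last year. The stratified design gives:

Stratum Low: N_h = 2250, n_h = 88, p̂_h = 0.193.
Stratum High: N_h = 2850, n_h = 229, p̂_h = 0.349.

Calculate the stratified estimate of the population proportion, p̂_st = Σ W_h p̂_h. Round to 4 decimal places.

p̂_st ≈ 0.2802

N = 5100; stratum weights W_h = N_h/N.
p̂_st = Σ W_h p̂_h = (2250·0.193 + 2850·0.349)/5100 = 0.28018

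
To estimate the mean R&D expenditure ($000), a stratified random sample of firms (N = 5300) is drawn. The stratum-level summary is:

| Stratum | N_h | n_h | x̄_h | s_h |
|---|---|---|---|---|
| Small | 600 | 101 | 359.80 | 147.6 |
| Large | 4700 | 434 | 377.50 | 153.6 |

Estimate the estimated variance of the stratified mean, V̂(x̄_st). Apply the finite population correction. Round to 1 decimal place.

V̂(x̄_st) ≈ 41.1

V̂(x̄_st) = Σ W_h² (1 − n_h/N_h) s_h²/n_h, with W_h = N_h/N and N = 5300:
  stratum Small: (600/5300)²·(1 − 101/600)·147.6²/101 = 2.29907
  stratum Large: (4700/5300)²·(1 − 434/4700)·153.6²/434 = 38.8025
V̂(x̄_st) = 41.1016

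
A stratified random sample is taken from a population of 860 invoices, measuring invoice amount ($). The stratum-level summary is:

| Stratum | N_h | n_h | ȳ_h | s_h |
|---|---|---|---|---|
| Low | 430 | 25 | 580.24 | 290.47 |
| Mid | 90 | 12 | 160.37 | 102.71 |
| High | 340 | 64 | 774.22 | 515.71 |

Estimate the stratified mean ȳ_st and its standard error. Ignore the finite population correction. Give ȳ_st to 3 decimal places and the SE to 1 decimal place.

ȳ_st ≈ 612.990, SE ≈ 38.8

ȳ_st = Σ W_h ȳ_h = (430·580.24 + 90·160.37 + 340·774.22)/860 = 612.98988
V̂(ȳ_st) = Σ W_h² s_h²/n_h, with W_h = N_h/N and N = 860:
  stratum Low: (430/860)²·290.47²/25 = 843.728
  stratum Mid: (90/860)²·102.71²/12 = 9.62792
  stratum High: (340/860)²·515.71²/64 = 649.519
V̂(ȳ_st) = 1502.88
SE(ȳ_st) = √1502.88 = 38.7669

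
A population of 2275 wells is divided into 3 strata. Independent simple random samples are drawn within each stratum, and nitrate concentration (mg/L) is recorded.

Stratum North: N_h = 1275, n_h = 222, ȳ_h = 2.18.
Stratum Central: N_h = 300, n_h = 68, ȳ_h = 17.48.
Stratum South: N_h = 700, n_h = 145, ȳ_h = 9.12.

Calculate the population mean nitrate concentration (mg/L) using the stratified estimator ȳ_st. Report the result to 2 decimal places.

N = Σ N_h = 2275. Stratum weights W_h = N_h/N.
ȳ_st = (1275·2.18 + 300·17.48 + 700·9.12) / 2275 = 6.3330

ȳ_st ≈ 6.33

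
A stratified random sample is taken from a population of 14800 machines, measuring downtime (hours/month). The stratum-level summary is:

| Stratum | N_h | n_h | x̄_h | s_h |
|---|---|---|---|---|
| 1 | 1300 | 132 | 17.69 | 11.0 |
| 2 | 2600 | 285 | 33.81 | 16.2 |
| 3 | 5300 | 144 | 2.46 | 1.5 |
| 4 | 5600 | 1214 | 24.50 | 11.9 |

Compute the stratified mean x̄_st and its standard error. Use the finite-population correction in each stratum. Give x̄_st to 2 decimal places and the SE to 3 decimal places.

x̄_st = Σ W_h x̄_h = (1300·17.69 + 2600·33.81 + 5300·2.46 + 5600·24.50)/14800 = 17.64466
V̂(x̄_st) = Σ W_h² (1 − n_h/N_h) s_h²/n_h, with W_h = N_h/N and N = 14800:
  stratum 1: (1300/14800)²·(1 − 132/1300)·11.0²/132 = 0.00635439
  stratum 2: (2600/14800)²·(1 − 285/2600)·16.2²/285 = 0.0253038
  stratum 3: (5300/14800)²·(1 − 144/5300)·1.5²/144 = 0.00194933
  stratum 4: (5600/14800)²·(1 − 1214/5600)·11.9²/1214 = 0.01308
V̂(x̄_st) = 0.0466876
SE(x̄_st) = √0.0466876 = 0.216073

x̄_st ≈ 17.64, SE ≈ 0.216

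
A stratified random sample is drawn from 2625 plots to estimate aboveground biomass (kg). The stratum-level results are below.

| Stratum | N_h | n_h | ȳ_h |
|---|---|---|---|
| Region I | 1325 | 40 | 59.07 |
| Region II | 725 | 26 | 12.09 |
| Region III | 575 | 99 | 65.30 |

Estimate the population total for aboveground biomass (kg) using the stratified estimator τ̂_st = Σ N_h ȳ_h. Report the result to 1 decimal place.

τ̂_st = Σ N_h ȳ_h = 1325·59.07 + 725·12.09 + 575·65.30 = 124580.5

τ̂_st ≈ 124580.5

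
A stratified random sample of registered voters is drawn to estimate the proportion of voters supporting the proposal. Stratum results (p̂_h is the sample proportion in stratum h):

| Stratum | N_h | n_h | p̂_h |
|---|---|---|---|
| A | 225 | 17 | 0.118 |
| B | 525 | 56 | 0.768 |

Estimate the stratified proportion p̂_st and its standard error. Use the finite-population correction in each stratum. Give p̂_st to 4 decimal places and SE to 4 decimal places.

N = 750; stratum weights W_h = N_h/N.
p̂_st = Σ W_h p̂_h = (225·0.118 + 525·0.768)/750 = 0.57300
V̂(p̂_st) = Σ W_h² (1 − n_h/N_h) p̂_h(1−p̂_h)/(n_h−1):
  stratum A: (225/750)²·(1 − 17/225)·0.118·0.882/16 = 0.000541195
  stratum B: (525/750)²·(1 − 56/525)·0.768·0.232/55 = 0.00141806
V̂(p̂_st) = 0.00195926; SE = √V̂ = 0.0442635

p̂_st ≈ 0.5730, SE ≈ 0.0443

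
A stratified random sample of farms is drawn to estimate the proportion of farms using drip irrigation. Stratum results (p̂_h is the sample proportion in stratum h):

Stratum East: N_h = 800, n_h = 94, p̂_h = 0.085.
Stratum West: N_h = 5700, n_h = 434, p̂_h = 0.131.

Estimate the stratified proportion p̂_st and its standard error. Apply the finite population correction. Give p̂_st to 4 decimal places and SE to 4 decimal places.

p̂_st ≈ 0.1253, SE ≈ 0.0141

N = 6500; stratum weights W_h = N_h/N.
p̂_st = Σ W_h p̂_h = (800·0.085 + 5700·0.131)/6500 = 0.12534
V̂(p̂_st) = Σ W_h² (1 − n_h/N_h) p̂_h(1−p̂_h)/(n_h−1):
  stratum East: (800/6500)²·(1 − 94/800)·0.085·0.915/93 = 1.11796e-05
  stratum West: (5700/6500)²·(1 − 434/5700)·0.131·0.869/433 = 0.000186781
V̂(p̂_st) = 0.00019796; SE = √V̂ = 0.0140698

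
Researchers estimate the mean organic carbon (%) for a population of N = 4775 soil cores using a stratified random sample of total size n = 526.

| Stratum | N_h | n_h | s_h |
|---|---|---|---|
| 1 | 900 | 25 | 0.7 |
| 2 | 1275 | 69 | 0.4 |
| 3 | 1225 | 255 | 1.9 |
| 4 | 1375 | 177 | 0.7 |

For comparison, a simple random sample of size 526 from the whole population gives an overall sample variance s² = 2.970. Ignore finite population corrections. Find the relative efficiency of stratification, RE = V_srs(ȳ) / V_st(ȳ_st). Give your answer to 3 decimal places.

V̂(ȳ_st) = Σ W_h² s_h²/n_h, with W_h = N_h/N and N = 4775:
  stratum 1: (900/4775)²·0.7²/25 = 0.000696297
  stratum 2: (1275/4775)²·0.4²/69 = 0.000165327
  stratum 3: (1225/4775)²·1.9²/255 = 0.000931735
  stratum 4: (1375/4775)²·0.7²/177 = 0.000229552
V_st = 0.00202291
V_srs = s²/n = 2.970/526 = 0.00564639
Relative efficiency = V_srs / V_st = 0.00564639/0.00202291 = 2.7912

RE ≈ 2.791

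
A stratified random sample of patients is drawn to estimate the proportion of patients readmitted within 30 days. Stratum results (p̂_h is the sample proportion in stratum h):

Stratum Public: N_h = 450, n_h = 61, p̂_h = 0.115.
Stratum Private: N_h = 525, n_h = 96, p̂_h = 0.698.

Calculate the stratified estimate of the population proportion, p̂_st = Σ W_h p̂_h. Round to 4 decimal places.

N = 975; stratum weights W_h = N_h/N.
p̂_st = Σ W_h p̂_h = (450·0.115 + 525·0.698)/975 = 0.42892

p̂_st ≈ 0.4289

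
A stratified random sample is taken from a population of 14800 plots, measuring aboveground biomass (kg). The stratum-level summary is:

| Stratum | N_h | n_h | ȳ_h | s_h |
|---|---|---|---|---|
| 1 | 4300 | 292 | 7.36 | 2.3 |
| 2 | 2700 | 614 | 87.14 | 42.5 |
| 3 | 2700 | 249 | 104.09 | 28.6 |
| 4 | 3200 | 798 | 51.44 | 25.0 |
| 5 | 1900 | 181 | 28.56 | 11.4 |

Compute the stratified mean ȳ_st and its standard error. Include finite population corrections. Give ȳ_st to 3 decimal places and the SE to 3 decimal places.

ȳ_st ≈ 51.814, SE ≈ 0.463

ȳ_st = Σ W_h ȳ_h = (4300·7.36 + 2700·87.14 + 2700·104.09 + 3200·51.44 + 1900·28.56)/14800 = 51.81358
V̂(ȳ_st) = Σ W_h² (1 − n_h/N_h) s_h²/n_h, with W_h = N_h/N and N = 14800:
  stratum 1: (4300/14800)²·(1 − 292/4300)·2.3²/292 = 0.00142543
  stratum 2: (2700/14800)²·(1 − 614/2700)·42.5²/614 = 0.0756422
  stratum 3: (2700/14800)²·(1 − 249/2700)·28.6²/249 = 0.0992468
  stratum 4: (3200/14800)²·(1 − 798/3200)·25.0²/798 = 0.0274838
  stratum 5: (1900/14800)²·(1 − 181/1900)·11.4²/181 = 0.0107062
V̂(ȳ_st) = 0.214504
SE(ȳ_st) = √0.214504 = 0.463146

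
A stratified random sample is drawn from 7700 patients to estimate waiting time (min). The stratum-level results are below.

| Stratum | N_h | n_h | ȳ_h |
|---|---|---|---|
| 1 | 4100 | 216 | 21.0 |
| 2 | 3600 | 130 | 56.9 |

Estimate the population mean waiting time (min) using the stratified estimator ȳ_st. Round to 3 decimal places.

ȳ_st ≈ 37.784

N = Σ N_h = 7700. Stratum weights W_h = N_h/N.
ȳ_st = (4100·21.0 + 3600·56.9) / 7700 = 37.78442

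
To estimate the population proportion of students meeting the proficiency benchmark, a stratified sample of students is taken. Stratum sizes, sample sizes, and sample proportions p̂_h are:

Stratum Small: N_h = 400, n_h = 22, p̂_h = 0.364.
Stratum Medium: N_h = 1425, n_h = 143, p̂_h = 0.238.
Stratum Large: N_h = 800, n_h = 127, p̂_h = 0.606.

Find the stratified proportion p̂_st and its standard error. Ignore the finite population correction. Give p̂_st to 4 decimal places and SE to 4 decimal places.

p̂_st ≈ 0.3694, SE ≈ 0.0284

N = 2625; stratum weights W_h = N_h/N.
p̂_st = Σ W_h p̂_h = (400·0.364 + 1425·0.238 + 800·0.606)/2625 = 0.36935
V̂(p̂_st) = Σ W_h² p̂_h(1−p̂_h)/(n_h−1):
  stratum Small: (400/2625)²·0.364·0.636/21 = 0.000255977
  stratum Medium: (1425/2625)²·0.238·0.762/142 = 0.00037637
  stratum Large: (800/2625)²·0.606·0.394/126 = 0.000176003
V̂(p̂_st) = 0.000808349; SE = √V̂ = 0.0284315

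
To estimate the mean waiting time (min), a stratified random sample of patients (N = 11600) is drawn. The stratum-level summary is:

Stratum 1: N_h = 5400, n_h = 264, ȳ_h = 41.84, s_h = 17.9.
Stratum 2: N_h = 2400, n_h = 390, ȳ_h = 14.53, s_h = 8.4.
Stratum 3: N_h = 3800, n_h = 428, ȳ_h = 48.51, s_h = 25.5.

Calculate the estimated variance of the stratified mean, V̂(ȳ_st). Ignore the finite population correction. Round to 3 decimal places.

V̂(ȳ_st) ≈ 0.434

V̂(ȳ_st) = Σ W_h² s_h²/n_h, with W_h = N_h/N and N = 11600:
  stratum 1: (5400/11600)²·17.9²/264 = 0.263011
  stratum 2: (2400/11600)²·8.4²/390 = 0.00774463
  stratum 3: (3800/11600)²·25.5²/428 = 0.163038
V̂(ȳ_st) = 0.433793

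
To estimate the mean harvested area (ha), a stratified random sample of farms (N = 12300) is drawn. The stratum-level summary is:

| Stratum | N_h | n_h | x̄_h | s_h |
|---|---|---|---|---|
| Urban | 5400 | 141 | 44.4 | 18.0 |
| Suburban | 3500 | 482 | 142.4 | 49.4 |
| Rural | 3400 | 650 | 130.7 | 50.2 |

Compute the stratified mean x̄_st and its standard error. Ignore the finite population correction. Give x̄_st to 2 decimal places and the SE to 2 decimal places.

x̄_st = Σ W_h x̄_h = (5400·44.4 + 3500·142.4 + 3400·130.7)/12300 = 96.14146
V̂(x̄_st) = Σ W_h² s_h²/n_h, with W_h = N_h/N and N = 12300:
  stratum Urban: (5400/12300)²·18.0²/141 = 0.442897
  stratum Suburban: (3500/12300)²·49.4²/482 = 0.409952
  stratum Rural: (3400/12300)²·50.2²/650 = 0.296239
V̂(x̄_st) = 1.14909
SE(x̄_st) = √1.14909 = 1.07196

x̄_st ≈ 96.14, SE ≈ 1.07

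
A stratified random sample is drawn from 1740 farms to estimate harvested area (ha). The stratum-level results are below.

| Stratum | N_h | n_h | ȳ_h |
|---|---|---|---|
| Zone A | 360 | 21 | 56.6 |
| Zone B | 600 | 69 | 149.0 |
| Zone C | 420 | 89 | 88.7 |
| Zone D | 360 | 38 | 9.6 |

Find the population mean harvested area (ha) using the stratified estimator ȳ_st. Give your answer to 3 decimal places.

ȳ_st ≈ 86.486

N = Σ N_h = 1740. Stratum weights W_h = N_h/N.
ȳ_st = (360·56.6 + 600·149.0 + 420·88.7 + 360·9.6) / 1740 = 86.48621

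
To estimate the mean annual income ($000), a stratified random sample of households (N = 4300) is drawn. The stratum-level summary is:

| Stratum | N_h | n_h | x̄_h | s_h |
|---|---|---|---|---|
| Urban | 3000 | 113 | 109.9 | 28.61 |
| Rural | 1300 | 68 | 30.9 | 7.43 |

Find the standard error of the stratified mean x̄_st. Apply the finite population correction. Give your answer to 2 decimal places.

V̂(x̄_st) = Σ W_h² (1 − n_h/N_h) s_h²/n_h, with W_h = N_h/N and N = 4300:
  stratum Urban: (3000/4300)²·(1 − 113/3000)·28.61²/113 = 3.39304
  stratum Rural: (1300/4300)²·(1 − 68/1300)·7.43²/68 = 0.0703211
V̂(x̄_st) = 3.46336
SE(x̄_st) = √3.46336 = 1.86101

SE(x̄_st) ≈ 1.86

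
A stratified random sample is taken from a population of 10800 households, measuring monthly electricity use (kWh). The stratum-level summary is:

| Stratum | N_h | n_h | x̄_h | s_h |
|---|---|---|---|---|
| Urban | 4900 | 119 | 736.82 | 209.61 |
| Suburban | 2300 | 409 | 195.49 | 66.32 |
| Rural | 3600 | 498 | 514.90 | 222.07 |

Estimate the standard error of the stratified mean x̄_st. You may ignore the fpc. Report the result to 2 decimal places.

V̂(x̄_st) = Σ W_h² s_h²/n_h, with W_h = N_h/N and N = 10800:
  stratum Urban: (4900/10800)²·209.61²/119 = 76.0014
  stratum Suburban: (2300/10800)²·66.32²/409 = 0.487724
  stratum Rural: (3600/10800)²·222.07²/498 = 11.0029
V̂(x̄_st) = 87.4921
SE(x̄_st) = √87.4921 = 9.35372

SE(x̄_st) ≈ 9.35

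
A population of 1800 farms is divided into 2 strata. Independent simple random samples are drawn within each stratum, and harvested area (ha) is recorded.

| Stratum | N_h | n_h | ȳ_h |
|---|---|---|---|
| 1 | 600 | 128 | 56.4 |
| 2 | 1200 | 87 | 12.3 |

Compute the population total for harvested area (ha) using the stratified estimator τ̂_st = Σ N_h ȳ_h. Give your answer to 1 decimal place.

τ̂_st ≈ 48600.0

τ̂_st = Σ N_h ȳ_h = 600·56.4 + 1200·12.3 = 48600.0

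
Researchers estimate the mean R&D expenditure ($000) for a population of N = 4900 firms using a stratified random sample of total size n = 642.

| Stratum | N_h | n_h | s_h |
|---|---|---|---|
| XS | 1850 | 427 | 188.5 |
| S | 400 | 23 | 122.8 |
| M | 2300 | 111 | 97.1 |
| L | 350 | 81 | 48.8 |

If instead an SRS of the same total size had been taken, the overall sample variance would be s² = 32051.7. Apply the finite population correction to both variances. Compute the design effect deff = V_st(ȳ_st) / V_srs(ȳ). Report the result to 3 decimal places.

deff ≈ 0.718

V̂(ȳ_st) = Σ W_h² (1 − n_h/N_h) s_h²/n_h, with W_h = N_h/N and N = 4900:
  stratum XS: (1850/4900)²·(1 − 427/1850)·188.5²/427 = 9.12387
  stratum S: (400/4900)²·(1 − 23/400)·122.8²/23 = 4.11792
  stratum M: (2300/4900)²·(1 − 111/2300)·97.1²/111 = 17.8114
  stratum L: (350/4900)²·(1 − 81/350)·48.8²/81 = 0.115288
V_st = 31.1684
V_srs = (1 − 642/4900)·32051.7/642 = 43.3836
deff = V_st / V_srs = 31.1684/43.3836 = 0.7184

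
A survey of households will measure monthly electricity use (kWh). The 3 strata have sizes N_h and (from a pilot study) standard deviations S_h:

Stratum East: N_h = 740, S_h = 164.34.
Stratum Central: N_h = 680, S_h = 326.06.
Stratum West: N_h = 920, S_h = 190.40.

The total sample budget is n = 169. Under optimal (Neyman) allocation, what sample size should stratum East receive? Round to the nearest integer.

40

Neyman allocation: n_h = n · N_h S_h / Σ N_i S_i, with n = 169.
  stratum East: N_h·S_h = 740·164.34 = 121611.60
  stratum Central: N_h·S_h = 680·326.06 = 221720.80
  stratum West: N_h·S_h = 920·190.40 = 175168.00
Σ N_h S_h = 518500.40
n for stratum East = 169·121611.60/518500.40 = 39.638 → 40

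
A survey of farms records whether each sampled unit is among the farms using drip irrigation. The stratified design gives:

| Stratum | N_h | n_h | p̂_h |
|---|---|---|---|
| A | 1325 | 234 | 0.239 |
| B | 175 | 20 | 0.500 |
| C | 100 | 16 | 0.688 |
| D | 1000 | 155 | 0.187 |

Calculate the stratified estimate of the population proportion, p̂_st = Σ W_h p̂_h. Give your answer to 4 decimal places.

p̂_st ≈ 0.2538

N = 2600; stratum weights W_h = N_h/N.
p̂_st = Σ W_h p̂_h = (1325·0.239 + 175·0.500 + 100·0.688 + 1000·0.187)/2600 = 0.25384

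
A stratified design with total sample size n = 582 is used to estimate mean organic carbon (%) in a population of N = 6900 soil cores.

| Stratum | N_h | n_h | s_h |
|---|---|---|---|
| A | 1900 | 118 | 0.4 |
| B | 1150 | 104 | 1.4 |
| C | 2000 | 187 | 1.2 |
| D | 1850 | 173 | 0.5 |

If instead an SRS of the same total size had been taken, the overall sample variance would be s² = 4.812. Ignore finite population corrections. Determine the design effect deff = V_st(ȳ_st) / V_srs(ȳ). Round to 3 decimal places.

deff ≈ 0.167

V̂(ȳ_st) = Σ W_h² s_h²/n_h, with W_h = N_h/N and N = 6900:
  stratum A: (1900/6900)²·0.4²/118 = 0.000102813
  stratum B: (1150/6900)²·1.4²/104 = 0.000523504
  stratum C: (2000/6900)²·1.2²/187 = 0.000646968
  stratum D: (1850/6900)²·0.5²/173 = 0.000103882
V_st = 0.00137717
V_srs = s²/n = 4.812/582 = 0.00826804
deff = V_st / V_srs = 0.00137717/0.00826804 = 0.1666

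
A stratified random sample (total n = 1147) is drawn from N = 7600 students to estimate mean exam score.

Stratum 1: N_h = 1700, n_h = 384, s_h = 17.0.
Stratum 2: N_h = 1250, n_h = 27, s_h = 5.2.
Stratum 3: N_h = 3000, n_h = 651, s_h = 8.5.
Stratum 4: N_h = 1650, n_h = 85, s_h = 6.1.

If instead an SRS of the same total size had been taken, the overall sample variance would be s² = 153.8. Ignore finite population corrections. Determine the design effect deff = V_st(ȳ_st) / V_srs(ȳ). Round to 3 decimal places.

deff ≈ 0.766

V̂(ȳ_st) = Σ W_h² s_h²/n_h, with W_h = N_h/N and N = 7600:
  stratum 1: (1700/7600)²·17.0²/384 = 0.0376563
  stratum 2: (1250/7600)²·5.2²/27 = 0.0270917
  stratum 3: (3000/7600)²·8.5²/651 = 0.0172931
  stratum 4: (1650/7600)²·6.1²/85 = 0.0206339
V_st = 0.102675
V_srs = s²/n = 153.8/1147 = 0.134089
deff = V_st / V_srs = 0.102675/0.134089 = 0.7657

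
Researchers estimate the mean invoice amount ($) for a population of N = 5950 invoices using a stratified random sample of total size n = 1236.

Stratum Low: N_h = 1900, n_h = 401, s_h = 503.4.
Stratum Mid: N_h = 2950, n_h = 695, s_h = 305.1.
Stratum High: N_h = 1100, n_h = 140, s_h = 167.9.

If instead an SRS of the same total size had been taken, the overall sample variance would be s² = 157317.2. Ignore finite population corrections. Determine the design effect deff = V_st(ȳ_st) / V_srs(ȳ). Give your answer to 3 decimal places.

deff ≈ 0.819

V̂(ȳ_st) = Σ W_h² s_h²/n_h, with W_h = N_h/N and N = 5950:
  stratum Low: (1900/5950)²·503.4²/401 = 64.44
  stratum Mid: (2950/5950)²·305.1²/695 = 32.9238
  stratum High: (1100/5950)²·167.9²/140 = 6.88216
V_st = 104.246
V_srs = s²/n = 157317.2/1236 = 127.279
deff = V_st / V_srs = 104.246/127.279 = 0.8190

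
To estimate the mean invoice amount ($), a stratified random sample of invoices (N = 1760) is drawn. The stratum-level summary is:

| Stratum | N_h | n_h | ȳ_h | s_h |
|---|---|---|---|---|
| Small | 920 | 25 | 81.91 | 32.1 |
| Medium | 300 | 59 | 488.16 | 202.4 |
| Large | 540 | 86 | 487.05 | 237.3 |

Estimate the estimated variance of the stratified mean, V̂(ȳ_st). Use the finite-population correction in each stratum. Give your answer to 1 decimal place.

V̂(ȳ_st) = Σ W_h² (1 − n_h/N_h) s_h²/n_h, with W_h = N_h/N and N = 1760:
  stratum Small: (920/1760)²·(1 − 25/920)·32.1²/25 = 10.9561
  stratum Medium: (300/1760)²·(1 − 59/300)·202.4²/59 = 16.2062
  stratum Large: (540/1760)²·(1 − 86/540)·237.3²/86 = 51.8229
V̂(ȳ_st) = 78.9852

V̂(ȳ_st) ≈ 79.0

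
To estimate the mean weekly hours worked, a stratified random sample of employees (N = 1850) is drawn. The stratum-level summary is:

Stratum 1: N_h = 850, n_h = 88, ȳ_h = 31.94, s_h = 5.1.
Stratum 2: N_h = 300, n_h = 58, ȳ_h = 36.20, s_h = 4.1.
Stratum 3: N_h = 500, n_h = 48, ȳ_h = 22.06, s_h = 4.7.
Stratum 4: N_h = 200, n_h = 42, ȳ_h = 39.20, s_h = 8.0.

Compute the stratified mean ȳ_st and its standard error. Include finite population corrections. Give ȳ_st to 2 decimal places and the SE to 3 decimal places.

ȳ_st ≈ 30.75, SE ≈ 0.326

ȳ_st = Σ W_h ȳ_h = (850·31.94 + 300·36.20 + 500·22.06 + 200·39.20)/1850 = 30.74541
V̂(ȳ_st) = Σ W_h² (1 − n_h/N_h) s_h²/n_h, with W_h = N_h/N and N = 1850:
  stratum 1: (850/1850)²·(1 − 88/850)·5.1²/88 = 0.0559356
  stratum 2: (300/1850)²·(1 − 58/300)·4.1²/58 = 0.00614799
  stratum 3: (500/1850)²·(1 − 48/500)·4.7²/48 = 0.0303892
  stratum 4: (200/1850)²·(1 − 42/200)·8.0²/42 = 0.0140694
V̂(ȳ_st) = 0.106542
SE(ȳ_st) = √0.106542 = 0.326408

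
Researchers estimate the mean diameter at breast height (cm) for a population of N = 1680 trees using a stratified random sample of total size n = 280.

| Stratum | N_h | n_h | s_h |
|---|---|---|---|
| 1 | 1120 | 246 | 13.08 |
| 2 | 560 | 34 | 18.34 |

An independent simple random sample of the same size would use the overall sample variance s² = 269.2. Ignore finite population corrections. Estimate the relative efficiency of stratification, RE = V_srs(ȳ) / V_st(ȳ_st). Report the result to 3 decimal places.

V̂(ȳ_st) = Σ W_h² s_h²/n_h, with W_h = N_h/N and N = 1680:
  stratum 1: (1120/1680)²·13.08²/246 = 0.309099
  stratum 2: (560/1680)²·18.34²/34 = 1.0992
V_st = 1.4083
V_srs = s²/n = 269.2/280 = 0.961429
Relative efficiency = V_srs / V_st = 0.961429/1.4083 = 0.6827

RE ≈ 0.683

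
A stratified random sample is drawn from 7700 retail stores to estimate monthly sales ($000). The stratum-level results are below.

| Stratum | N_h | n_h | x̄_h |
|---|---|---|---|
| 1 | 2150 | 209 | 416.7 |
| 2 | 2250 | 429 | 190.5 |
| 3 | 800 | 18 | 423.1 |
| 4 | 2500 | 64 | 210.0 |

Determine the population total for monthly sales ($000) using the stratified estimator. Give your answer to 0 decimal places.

τ̂_st = Σ N_h x̄_h = 2150·416.7 + 2250·190.5 + 800·423.1 + 2500·210.0 = 2188010

τ̂_st ≈ 2188010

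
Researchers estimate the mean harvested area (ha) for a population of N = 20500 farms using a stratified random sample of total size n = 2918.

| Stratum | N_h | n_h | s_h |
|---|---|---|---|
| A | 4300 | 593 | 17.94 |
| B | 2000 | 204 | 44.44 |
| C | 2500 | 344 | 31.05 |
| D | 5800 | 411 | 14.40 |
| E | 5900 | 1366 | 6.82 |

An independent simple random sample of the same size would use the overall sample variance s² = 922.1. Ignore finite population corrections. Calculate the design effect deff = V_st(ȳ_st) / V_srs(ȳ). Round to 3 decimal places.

V̂(ȳ_st) = Σ W_h² s_h²/n_h, with W_h = N_h/N and N = 20500:
  stratum A: (4300/20500)²·17.94²/593 = 0.0238792
  stratum B: (2000/20500)²·44.44²/204 = 0.0921447
  stratum C: (2500/20500)²·31.05²/344 = 0.0416809
  stratum D: (5800/20500)²·14.40²/411 = 0.0403861
  stratum E: (5900/20500)²·6.82²/1366 = 0.00282042
V_st = 0.200911
V_srs = s²/n = 922.1/2918 = 0.316004
deff = V_st / V_srs = 0.200911/0.316004 = 0.6358

deff ≈ 0.636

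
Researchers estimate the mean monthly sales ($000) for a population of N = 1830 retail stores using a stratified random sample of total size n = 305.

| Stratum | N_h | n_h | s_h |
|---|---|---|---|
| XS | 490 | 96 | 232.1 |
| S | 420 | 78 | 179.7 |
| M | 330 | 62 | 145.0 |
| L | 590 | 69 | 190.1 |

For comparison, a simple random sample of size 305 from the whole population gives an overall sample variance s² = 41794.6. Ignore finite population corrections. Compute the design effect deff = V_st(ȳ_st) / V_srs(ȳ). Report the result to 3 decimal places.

V̂(ȳ_st) = Σ W_h² s_h²/n_h, with W_h = N_h/N and N = 1830:
  stratum XS: (490/1830)²·232.1²/96 = 40.2318
  stratum S: (420/1830)²·179.7²/78 = 21.8071
  stratum M: (330/1830)²·145.0²/62 = 11.0273
  stratum L: (590/1830)²·190.1²/69 = 54.4399
V_st = 127.506
V_srs = s²/n = 41794.6/305 = 137.031
deff = V_st / V_srs = 127.506/137.031 = 0.9305

deff ≈ 0.930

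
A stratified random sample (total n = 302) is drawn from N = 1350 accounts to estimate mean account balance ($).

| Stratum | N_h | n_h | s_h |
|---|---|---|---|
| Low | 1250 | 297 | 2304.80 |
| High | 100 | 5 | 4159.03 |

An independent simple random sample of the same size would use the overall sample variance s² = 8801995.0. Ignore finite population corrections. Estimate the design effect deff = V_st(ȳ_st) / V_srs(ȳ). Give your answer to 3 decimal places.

deff ≈ 1.177

V̂(ȳ_st) = Σ W_h² s_h²/n_h, with W_h = N_h/N and N = 1350:
  stratum Low: (1250/1350)²·2304.80²/297 = 15334.2
  stratum High: (100/1350)²·4159.03²/5 = 18982.2
V_st = 34316.5
V_srs = s²/n = 8801995.0/302 = 29145.7
deff = V_st / V_srs = 34316.5/29145.7 = 1.1774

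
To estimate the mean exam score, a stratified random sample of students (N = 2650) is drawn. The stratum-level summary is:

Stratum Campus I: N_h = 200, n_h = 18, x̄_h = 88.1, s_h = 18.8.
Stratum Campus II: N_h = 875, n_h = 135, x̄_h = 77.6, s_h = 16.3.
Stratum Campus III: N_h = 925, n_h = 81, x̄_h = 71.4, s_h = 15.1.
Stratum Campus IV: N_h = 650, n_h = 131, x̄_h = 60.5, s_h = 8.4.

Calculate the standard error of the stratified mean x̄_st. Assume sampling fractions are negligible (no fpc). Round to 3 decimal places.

SE(x̄_st) ≈ 0.838

V̂(x̄_st) = Σ W_h² s_h²/n_h, with W_h = N_h/N and N = 2650:
  stratum Campus I: (200/2650)²·18.8²/18 = 0.111844
  stratum Campus II: (875/2650)²·16.3²/135 = 0.214568
  stratum Campus III: (925/2650)²·15.1²/81 = 0.342974
  stratum Campus IV: (650/2650)²·8.4²/131 = 0.0324058
V̂(x̄_st) = 0.701791
SE(x̄_st) = √0.701791 = 0.83773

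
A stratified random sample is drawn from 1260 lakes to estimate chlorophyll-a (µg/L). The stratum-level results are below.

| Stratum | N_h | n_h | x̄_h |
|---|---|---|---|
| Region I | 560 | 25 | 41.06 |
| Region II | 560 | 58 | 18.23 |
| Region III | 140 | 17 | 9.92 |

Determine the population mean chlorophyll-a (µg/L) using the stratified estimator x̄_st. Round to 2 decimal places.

N = Σ N_h = 1260. Stratum weights W_h = N_h/N.
x̄_st = (560·41.06 + 560·18.23 + 140·9.92) / 1260 = 27.4533

x̄_st ≈ 27.45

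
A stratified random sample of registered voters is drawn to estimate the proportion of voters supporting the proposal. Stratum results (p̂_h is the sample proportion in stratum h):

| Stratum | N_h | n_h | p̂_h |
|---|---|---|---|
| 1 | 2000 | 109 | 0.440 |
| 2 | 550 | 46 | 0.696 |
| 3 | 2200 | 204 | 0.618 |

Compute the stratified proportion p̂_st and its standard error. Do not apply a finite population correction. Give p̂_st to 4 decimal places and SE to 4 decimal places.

N = 4750; stratum weights W_h = N_h/N.
p̂_st = Σ W_h p̂_h = (2000·0.440 + 550·0.696 + 2200·0.618)/4750 = 0.55208
V̂(p̂_st) = Σ W_h² p̂_h(1−p̂_h)/(n_h−1):
  stratum 1: (2000/4750)²·0.440·0.560/108 = 0.000404473
  stratum 2: (550/4750)²·0.696·0.304/45 = 6.30389e-05
  stratum 3: (2200/4750)²·0.618·0.382/203 = 0.000249467
V̂(p̂_st) = 0.00071698; SE = √V̂ = 0.0267765

p̂_st ≈ 0.5521, SE ≈ 0.0268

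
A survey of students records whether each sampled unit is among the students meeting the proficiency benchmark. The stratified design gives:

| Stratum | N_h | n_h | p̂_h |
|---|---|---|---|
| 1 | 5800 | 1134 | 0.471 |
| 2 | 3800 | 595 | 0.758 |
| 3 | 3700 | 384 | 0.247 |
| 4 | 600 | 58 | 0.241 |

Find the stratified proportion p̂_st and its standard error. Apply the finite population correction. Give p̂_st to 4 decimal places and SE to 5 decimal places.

N = 13900; stratum weights W_h = N_h/N.
p̂_st = Σ W_h p̂_h = (5800·0.471 + 3800·0.758 + 3700·0.247 + 600·0.241)/13900 = 0.47991
V̂(p̂_st) = Σ W_h² (1 − n_h/N_h) p̂_h(1−p̂_h)/(n_h−1):
  stratum 1: (5800/13900)²·(1 − 1134/5800)·0.471·0.529/1133 = 3.08028e-05
  stratum 2: (3800/13900)²·(1 − 595/3800)·0.758·0.242/594 = 1.94662e-05
  stratum 3: (3700/13900)²·(1 − 384/3700)·0.247·0.753/383 = 3.08375e-05
  stratum 4: (600/13900)²·(1 − 58/600)·0.241·0.759/57 = 5.40138e-06
V̂(p̂_st) = 8.65079e-05; SE = √V̂ = 0.00930096

p̂_st ≈ 0.4799, SE ≈ 0.00930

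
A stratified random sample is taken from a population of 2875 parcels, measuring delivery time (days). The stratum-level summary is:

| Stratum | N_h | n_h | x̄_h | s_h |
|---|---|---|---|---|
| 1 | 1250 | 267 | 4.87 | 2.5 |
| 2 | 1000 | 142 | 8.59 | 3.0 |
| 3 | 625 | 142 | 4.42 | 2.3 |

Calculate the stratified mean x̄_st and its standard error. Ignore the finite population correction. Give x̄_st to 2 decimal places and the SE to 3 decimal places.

x̄_st = Σ W_h x̄_h = (1250·4.87 + 1000·8.59 + 625·4.42)/2875 = 6.06609
V̂(x̄_st) = Σ W_h² s_h²/n_h, with W_h = N_h/N and N = 2875:
  stratum 1: (1250/2875)²·2.5²/267 = 0.004425
  stratum 2: (1000/2875)²·3.0²/142 = 0.00766794
  stratum 3: (625/2875)²·2.3²/142 = 0.00176056
V̂(x̄_st) = 0.0138535
SE(x̄_st) = √0.0138535 = 0.117701

x̄_st ≈ 6.07, SE ≈ 0.118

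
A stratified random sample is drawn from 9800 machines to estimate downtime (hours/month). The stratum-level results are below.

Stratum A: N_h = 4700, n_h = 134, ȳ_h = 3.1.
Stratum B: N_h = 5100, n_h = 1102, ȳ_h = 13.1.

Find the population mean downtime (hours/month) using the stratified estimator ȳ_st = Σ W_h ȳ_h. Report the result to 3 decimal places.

N = Σ N_h = 9800. Stratum weights W_h = N_h/N.
ȳ_st = (4700·3.1 + 5100·13.1) / 9800 = 8.30408

ȳ_st ≈ 8.304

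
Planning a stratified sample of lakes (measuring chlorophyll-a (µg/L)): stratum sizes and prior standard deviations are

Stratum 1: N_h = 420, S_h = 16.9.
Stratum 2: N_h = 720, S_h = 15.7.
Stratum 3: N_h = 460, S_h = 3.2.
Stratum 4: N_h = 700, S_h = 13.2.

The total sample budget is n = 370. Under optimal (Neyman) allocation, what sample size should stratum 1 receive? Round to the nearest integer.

Neyman allocation: n_h = n · N_h S_h / Σ N_i S_i, with n = 370.
  stratum 1: N_h·S_h = 420·16.9 = 7098.00
  stratum 2: N_h·S_h = 720·15.7 = 11304.00
  stratum 3: N_h·S_h = 460·3.2 = 1472.00
  stratum 4: N_h·S_h = 700·13.2 = 9240.00
Σ N_h S_h = 29114.00
n for stratum 1 = 370·7098.00/29114.00 = 90.206 → 90

90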